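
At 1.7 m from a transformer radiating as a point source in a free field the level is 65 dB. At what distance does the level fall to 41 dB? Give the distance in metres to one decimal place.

26.9 m

The 24.0 dB drop corresponds to a distance ratio of 10^(24.0/20) for a point source.
r₂ = 1.7·10^((65−41)/20) = 1.7·10^(24.0/20) = 26.94 m.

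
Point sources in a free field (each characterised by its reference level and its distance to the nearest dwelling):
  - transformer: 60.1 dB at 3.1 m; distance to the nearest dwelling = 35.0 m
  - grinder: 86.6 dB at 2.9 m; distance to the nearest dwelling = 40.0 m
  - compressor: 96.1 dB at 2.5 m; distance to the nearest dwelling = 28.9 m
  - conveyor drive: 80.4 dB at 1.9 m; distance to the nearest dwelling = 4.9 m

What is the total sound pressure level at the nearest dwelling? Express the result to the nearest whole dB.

77 dB

Apply inverse-square spreading to bring every level to the receiver, then sum 10^(L/10).
transformer: 60.1 − 20·log₁₀(35.0/3.1) = 60.1 − 21.05 = 39.05 dB.
grinder: 86.6 − 20·log₁₀(40.0/2.9) = 86.6 − 22.79 = 63.81 dB.
compressor: 96.1 − 20·log₁₀(28.9/2.5) = 96.1 − 21.26 = 74.84 dB.
conveyor drive: 80.4 − 20·log₁₀(4.9/1.9) = 80.4 − 8.23 = 72.17 dB.
Σ 10^(L/10) = 4.938e+07 → L_total = 10·log₁₀(4.938e+07) = 76.94 dB.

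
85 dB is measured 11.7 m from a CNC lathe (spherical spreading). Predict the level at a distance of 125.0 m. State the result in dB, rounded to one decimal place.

Point-source attenuation: ΔL = 20·log₁₀(r₂/r₁) = 20·log₁₀(125.0/11.7) = 20.574 dB.
L₂ = 85 − 20·log₁₀(125.0/11.7) = 85 − 20.574 = 64.43 dB.

64.4 dB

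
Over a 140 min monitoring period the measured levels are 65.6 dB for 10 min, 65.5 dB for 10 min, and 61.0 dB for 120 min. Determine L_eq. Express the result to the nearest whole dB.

Weight each interval's intensity by its duration and average over T = 140 min:
Σ tᵢ·10^(Lᵢ/10) = 10·10^(65.6/10) + 10·10^(65.5/10) + 120·10^(61.0/10) = 2.229e+08.
L_eq = 10·log₁₀(2.229e+08/140) = 62.02 dB.

62 dB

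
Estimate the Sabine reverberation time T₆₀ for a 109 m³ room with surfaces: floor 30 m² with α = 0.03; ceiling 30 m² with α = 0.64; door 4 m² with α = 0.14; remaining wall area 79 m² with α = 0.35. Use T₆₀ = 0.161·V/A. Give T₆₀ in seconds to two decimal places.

Total absorption A = 30·0.03 + 30·0.64 + 4·0.14 + 79·0.35 = 48.31 m² sabins.
T₆₀ = 0.161·V/A = 0.161·109/48.31 = 0.363 s.

0.36 s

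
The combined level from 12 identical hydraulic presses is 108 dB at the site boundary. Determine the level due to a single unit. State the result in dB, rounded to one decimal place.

12 equal contributions raise the level by 10·log₁₀ 12 = 10.792 dB, so each unit alone gives 108 − 10.792.

97.2 dB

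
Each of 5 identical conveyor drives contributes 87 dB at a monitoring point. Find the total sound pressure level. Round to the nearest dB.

N identical incoherent sources raise the level by 10·log₁₀ N.
L_total = 87 + 10·log₁₀(5) = 87 + 6.990 = 93.99 dB.

94 dB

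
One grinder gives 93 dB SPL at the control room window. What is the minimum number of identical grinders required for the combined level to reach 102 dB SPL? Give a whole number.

N identical sources give L₁ + 10·log₁₀ N, so require 10·log₁₀ N ≥ 102 − 93 = 9.0 dB.
N ≥ 10^(9.0/10) = 7.943, so N = 8.

8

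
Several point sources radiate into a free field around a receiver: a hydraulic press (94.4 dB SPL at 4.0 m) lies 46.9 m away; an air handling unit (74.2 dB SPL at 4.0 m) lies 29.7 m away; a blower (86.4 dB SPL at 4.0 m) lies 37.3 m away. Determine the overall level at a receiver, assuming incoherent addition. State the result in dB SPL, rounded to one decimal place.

74.1 dB SPL

First find each source's level at the receiver (point-source: −20·log₁₀(r/r_ref)), then combine on an intensity basis.
hydraulic press: 94.4 − 20·log₁₀(46.9/4.0) = 94.4 − 21.38 = 73.02 dB SPL.
air handling unit: 74.2 − 20·log₁₀(29.7/4.0) = 74.2 − 17.41 = 56.79 dB SPL.
blower: 86.4 − 20·log₁₀(37.3/4.0) = 86.4 − 19.39 = 67.01 dB SPL.
Σ 10^(L/10) = 2.553e+07 → L_total = 10·log₁₀(2.553e+07) = 74.07 dB SPL.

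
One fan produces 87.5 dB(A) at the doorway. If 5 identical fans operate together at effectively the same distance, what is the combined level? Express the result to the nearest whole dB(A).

94 dB(A)

N identical incoherent sources raise the level by 10·log₁₀ N.
L_total = 87.5 + 10·log₁₀(5) = 87.5 + 6.990 = 94.49 dB(A).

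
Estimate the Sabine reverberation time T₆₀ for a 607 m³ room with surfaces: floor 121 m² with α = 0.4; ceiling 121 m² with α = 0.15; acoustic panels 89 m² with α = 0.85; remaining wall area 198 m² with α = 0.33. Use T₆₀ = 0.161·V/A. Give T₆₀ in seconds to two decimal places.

0.47 s

Total absorption A = 121·0.4 + 121·0.15 + 89·0.85 + 198·0.33 = 207.54 m² sabins.
T₆₀ = 0.161·V/A = 0.161·607/207.54 = 0.471 s.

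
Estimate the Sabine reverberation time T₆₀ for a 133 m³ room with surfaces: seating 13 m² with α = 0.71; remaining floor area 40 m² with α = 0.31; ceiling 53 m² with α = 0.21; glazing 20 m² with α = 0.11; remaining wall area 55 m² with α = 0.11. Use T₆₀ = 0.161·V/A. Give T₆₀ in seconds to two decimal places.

0.52 s

Total absorption A = 13·0.71 + 40·0.31 + 53·0.21 + 20·0.11 + 55·0.11 = 41.01 m² sabins.
T₆₀ = 0.161·V/A = 0.161·133/41.01 = 0.522 s.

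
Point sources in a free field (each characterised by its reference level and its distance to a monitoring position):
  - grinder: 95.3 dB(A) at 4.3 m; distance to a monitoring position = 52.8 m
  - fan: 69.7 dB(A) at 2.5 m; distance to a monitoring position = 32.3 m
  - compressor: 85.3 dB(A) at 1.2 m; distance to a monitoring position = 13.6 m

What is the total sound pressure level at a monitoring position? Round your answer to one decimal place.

Propagate each source to the receiver with L = L_ref − 20·log₁₀(r/r_ref), then add intensities.
grinder: 95.3 − 20·log₁₀(52.8/4.3) = 95.3 − 21.78 = 73.52 dB(A).
fan: 69.7 − 20·log₁₀(32.3/2.5) = 69.7 − 22.23 = 47.47 dB(A).
compressor: 85.3 − 20·log₁₀(13.6/1.2) = 85.3 − 21.09 = 64.21 dB(A).
Σ 10^(L/10) = 2.517e+07 → L_total = 10·log₁₀(2.517e+07) = 74.01 dB(A).

74.0 dB(A)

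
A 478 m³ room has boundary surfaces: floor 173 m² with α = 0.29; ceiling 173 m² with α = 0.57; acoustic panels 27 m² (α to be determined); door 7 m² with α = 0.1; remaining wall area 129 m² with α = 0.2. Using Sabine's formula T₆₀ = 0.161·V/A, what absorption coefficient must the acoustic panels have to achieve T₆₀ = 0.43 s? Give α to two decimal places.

Required total absorption A = 0.161·478/0.43 = 178.97 m².
Absorption from the other surfaces = 173·0.29 + 173·0.57 + 7·0.1 + 129·0.2 = 175.28 m², so the acoustic panels must supply 3.69 m² over 27 m².
α = 3.69/27 = 0.137.

0.14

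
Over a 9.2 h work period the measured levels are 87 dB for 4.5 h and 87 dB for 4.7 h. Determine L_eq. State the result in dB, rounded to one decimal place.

The energy average is taken in the linear domain: L_eq = 10·log₁₀[(Σ tᵢ·10^(Lᵢ/10))/T], T = 9.2 h.
Σ tᵢ·10^(Lᵢ/10) = 4.5·10^(87/10) + 4.7·10^(87/10) = 4.611e+09.
L_eq = 10·log₁₀(4.611e+09/9.2) = 87.00 dB.

87.0 dB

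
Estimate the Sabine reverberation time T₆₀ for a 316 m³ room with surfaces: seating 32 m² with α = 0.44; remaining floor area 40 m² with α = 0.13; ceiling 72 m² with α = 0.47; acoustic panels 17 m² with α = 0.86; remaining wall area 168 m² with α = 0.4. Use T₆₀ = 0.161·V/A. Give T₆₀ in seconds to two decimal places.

0.38 s

Summing Sᵢαᵢ: 32·0.44 + 40·0.13 + 72·0.47 + 17·0.86 + 168·0.4 = 134.94 m².
T₆₀ = 0.161·V/A = 0.161·316/134.94 = 0.377 s.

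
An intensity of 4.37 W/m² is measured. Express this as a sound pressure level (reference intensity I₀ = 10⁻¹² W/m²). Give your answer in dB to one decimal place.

Dividing by I₀ shifts the exponent by 12: I/I₀ = 4.37×10^12.
L = 10·(0.6405 + 12) = 126.40 dB.

126.4 dB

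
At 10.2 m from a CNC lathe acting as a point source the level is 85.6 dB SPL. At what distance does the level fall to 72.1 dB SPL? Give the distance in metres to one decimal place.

48.3 m

The 13.5 dB drop corresponds to a distance ratio of 10^(13.5/20) for a point source.
r₂ = 10.2·10^((85.6−72.1)/20) = 10.2·10^(13.5/20) = 48.26 m.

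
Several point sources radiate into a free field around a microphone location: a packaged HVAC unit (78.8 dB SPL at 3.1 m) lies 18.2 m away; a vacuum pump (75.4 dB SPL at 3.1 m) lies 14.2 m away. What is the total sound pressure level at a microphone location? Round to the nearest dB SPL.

First find each source's level at the receiver (point-source: −20·log₁₀(r/r_ref)), then combine on an intensity basis.
packaged HVAC unit: 78.8 − 20·log₁₀(18.2/3.1) = 78.8 − 15.37 = 63.43 dB SPL.
vacuum pump: 75.4 − 20·log₁₀(14.2/3.1) = 75.4 − 13.22 = 62.18 dB SPL.
Σ 10^(L/10) = 3.853e+06 → L_total = 10·log₁₀(3.853e+06) = 65.86 dB SPL.

66 dB SPL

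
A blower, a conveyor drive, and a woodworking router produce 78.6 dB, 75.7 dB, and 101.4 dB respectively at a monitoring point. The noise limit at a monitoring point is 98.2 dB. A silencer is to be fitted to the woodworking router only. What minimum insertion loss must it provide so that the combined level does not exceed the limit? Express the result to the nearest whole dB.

Fixed contribution from the other sources: Σ 10^(L/10) = 10^(78.6/10) + 10^(75.7/10) = 1.096e+08 (80.40 dB).
The limit corresponds to 10^(98.2/10) = 6.607e+09; subtracting the fixed part leaves 6.497e+09 for the woodworking router, i.e. 98.13 dB.
Required insertion loss = 101.4 − 98.13 = 3.27 dB.

3 dB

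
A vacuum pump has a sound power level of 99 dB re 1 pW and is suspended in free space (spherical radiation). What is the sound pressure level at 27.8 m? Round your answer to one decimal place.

Free-field spherical radiation: L_p = L_w − 10·log₁₀(4π·r²), r = 27.8 m.
4π·r² = 9712 m², 10·log₁₀ of that is 39.873 dB.
L_p = 99 − 39.873 = 59.13 dB.

59.1 dB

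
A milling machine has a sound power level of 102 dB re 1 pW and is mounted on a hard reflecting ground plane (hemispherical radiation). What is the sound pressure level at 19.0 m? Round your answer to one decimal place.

Free-field hemispherical radiation: L_p = L_w − 10·log₁₀(2π·r²), r = 19.0 m.
2π·r² = 2268 m², 10·log₁₀ of that is 33.557 dB.
L_p = 102 − 33.557 = 68.44 dB.

68.4 dB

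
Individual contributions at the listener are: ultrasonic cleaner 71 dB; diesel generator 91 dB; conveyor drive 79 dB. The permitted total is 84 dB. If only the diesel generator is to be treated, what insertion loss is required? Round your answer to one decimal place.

9.0 dB

Everything except the diesel generator sums to 10^(71/10) + 10^(79/10) = 9.202e+07 in linear terms, 79.64 dB.
To meet 84 dB overall, the treated diesel generator may contribute at most 10^(84/10) − 9.202e+07 = 1.592e+08, i.e. 82.02 dB.
So the diesel generator must be reduced from 91 to 82.02 dB: IL = 8.98 dB.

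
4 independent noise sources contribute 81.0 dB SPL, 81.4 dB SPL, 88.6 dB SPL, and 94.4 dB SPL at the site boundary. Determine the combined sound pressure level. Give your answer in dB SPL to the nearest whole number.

96 dB SPL

For uncorrelated sources the intensities add, so convert each level to linear form, sum, and take 10·log₁₀ of the total.
Σ 10^(L/10) = 10^(81.0/10) + 10^(81.4/10) + 10^(88.6/10) + 10^(94.4/10) = 3.743e+09.
L_total = 10·log₁₀(3.743e+09) = 95.73 dB SPL.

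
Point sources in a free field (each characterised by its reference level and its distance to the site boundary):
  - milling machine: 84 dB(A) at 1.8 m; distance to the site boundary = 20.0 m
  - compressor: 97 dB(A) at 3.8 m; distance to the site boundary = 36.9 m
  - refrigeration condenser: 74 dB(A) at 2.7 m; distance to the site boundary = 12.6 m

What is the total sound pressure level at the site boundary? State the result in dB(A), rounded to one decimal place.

77.5 dB(A)

Apply inverse-square spreading to bring every level to the receiver, then sum 10^(L/10).
milling machine: 84 − 20·log₁₀(20.0/1.8) = 84 − 20.92 = 63.08 dB(A).
compressor: 97 − 20·log₁₀(36.9/3.8) = 97 − 19.74 = 77.26 dB(A).
refrigeration condenser: 74 − 20·log₁₀(12.6/2.7) = 74 − 13.38 = 60.62 dB(A).
Σ 10^(L/10) = 5.634e+07 → L_total = 10·log₁₀(5.634e+07) = 77.51 dB(A).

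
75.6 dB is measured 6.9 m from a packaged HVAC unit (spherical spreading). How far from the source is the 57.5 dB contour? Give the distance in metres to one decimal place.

55.4 m

The 18.1 dB drop corresponds to a distance ratio of 10^(18.1/20) for a point source.
r₂ = 6.9·10^((75.6−57.5)/20) = 6.9·10^(18.1/20) = 55.44 m.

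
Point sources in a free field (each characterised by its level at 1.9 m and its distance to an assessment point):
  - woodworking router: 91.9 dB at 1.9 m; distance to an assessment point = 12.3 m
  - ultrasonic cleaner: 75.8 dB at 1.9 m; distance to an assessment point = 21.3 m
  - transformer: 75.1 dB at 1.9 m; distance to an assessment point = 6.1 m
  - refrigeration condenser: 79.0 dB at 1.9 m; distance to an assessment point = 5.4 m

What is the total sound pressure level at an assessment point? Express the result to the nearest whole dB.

77 dB

First find each source's level at the receiver (point-source: −20·log₁₀(r/r_ref)), then combine on an intensity basis.
woodworking router: 91.9 − 20·log₁₀(12.3/1.9) = 91.9 − 16.22 = 75.68 dB.
ultrasonic cleaner: 75.8 − 20·log₁₀(21.3/1.9) = 75.8 − 20.99 = 54.81 dB.
transformer: 75.1 − 20·log₁₀(6.1/1.9) = 75.1 − 10.13 = 64.97 dB.
refrigeration condenser: 79.0 − 20·log₁₀(5.4/1.9) = 79.0 − 9.07 = 69.93 dB.
Σ 10^(L/10) = 5.023e+07 → L_total = 10·log₁₀(5.023e+07) = 77.01 dB.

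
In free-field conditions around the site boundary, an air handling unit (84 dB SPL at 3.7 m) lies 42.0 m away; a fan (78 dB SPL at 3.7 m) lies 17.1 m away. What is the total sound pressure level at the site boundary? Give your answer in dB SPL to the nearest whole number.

First find each source's level at the receiver (point-source: −20·log₁₀(r/r_ref)), then combine on an intensity basis.
air handling unit: 84 − 20·log₁₀(42.0/3.7) = 84 − 21.10 = 62.90 dB SPL.
fan: 78 − 20·log₁₀(17.1/3.7) = 78 − 13.30 = 64.70 dB SPL.
Σ 10^(L/10) = 4.903e+06 → L_total = 10·log₁₀(4.903e+06) = 66.90 dB SPL.

67 dB SPL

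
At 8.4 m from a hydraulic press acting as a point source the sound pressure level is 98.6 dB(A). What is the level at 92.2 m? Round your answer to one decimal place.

77.8 dB(A)

For a point source, L₂ = L₁ − 20·log₁₀(r₂/r₁).
L₂ = 98.6 − 20·log₁₀(92.2/8.4) = 98.6 − 20.809 = 77.79 dB(A).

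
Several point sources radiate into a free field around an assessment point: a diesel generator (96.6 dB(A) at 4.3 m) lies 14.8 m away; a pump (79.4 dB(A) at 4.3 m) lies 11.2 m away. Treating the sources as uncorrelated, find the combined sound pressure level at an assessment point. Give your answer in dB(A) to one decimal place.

Propagate each source to the receiver with L = L_ref − 20·log₁₀(r/r_ref), then add intensities.
diesel generator: 96.6 − 20·log₁₀(14.8/4.3) = 96.6 − 10.74 = 85.86 dB(A).
pump: 79.4 − 20·log₁₀(11.2/4.3) = 79.4 − 8.31 = 71.09 dB(A).
Σ 10^(L/10) = 3.987e+08 → L_total = 10·log₁₀(3.987e+08) = 86.01 dB(A).

86.0 dB(A)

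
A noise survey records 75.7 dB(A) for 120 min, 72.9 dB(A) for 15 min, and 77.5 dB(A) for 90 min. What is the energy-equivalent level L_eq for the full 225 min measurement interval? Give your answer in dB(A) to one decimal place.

76.4 dB(A)

Weight each interval's intensity by its duration and average over T = 225 min:
Σ tᵢ·10^(Lᵢ/10) = 120·10^(75.7/10) + 15·10^(72.9/10) + 90·10^(77.5/10) = 9.812e+09.
L_eq = 10·log₁₀(9.812e+09/225) = 76.40 dB(A).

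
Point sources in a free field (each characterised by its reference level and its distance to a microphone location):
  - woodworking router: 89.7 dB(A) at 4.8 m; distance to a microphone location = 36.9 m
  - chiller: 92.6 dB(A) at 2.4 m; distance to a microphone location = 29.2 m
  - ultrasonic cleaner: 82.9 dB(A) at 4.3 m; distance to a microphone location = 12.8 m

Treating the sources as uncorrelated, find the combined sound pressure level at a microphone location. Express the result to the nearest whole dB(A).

77 dB(A)

Propagate each source to the receiver with L = L_ref − 20·log₁₀(r/r_ref), then add intensities.
woodworking router: 89.7 − 20·log₁₀(36.9/4.8) = 89.7 − 17.72 = 71.98 dB(A).
chiller: 92.6 − 20·log₁₀(29.2/2.4) = 92.6 − 21.70 = 70.90 dB(A).
ultrasonic cleaner: 82.9 − 20·log₁₀(12.8/4.3) = 82.9 − 9.47 = 73.43 dB(A).
Σ 10^(L/10) = 5.009e+07 → L_total = 10·log₁₀(5.009e+07) = 77.00 dB(A).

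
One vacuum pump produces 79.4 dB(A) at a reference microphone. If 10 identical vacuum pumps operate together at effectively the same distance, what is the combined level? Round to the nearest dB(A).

89 dB(A)

N identical incoherent sources raise the level by 10·log₁₀ N.
L_total = 79.4 + 10·log₁₀(10) = 79.4 + 10.000 = 89.40 dB(A).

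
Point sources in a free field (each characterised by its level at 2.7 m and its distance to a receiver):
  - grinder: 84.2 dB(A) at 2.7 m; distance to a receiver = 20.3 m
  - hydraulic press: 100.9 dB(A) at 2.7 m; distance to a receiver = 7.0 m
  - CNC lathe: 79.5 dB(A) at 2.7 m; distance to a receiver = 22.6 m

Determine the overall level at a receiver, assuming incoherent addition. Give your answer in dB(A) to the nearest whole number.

93 dB(A)

Apply inverse-square spreading to bring every level to the receiver, then sum 10^(L/10).
grinder: 84.2 − 20·log₁₀(20.3/2.7) = 84.2 − 17.52 = 66.68 dB(A).
hydraulic press: 100.9 − 20·log₁₀(7.0/2.7) = 100.9 − 8.27 = 92.63 dB(A).
CNC lathe: 79.5 − 20·log₁₀(22.6/2.7) = 79.5 − 18.45 = 61.05 dB(A).
Σ 10^(L/10) = 1.836e+09 → L_total = 10·log₁₀(1.836e+09) = 92.64 dB(A).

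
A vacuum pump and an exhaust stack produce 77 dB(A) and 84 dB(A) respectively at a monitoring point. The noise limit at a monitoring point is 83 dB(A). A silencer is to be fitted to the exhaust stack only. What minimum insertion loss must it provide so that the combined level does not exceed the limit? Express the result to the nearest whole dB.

2 dB

The untreated sources together contribute 10^(77/10) = 5.012e+07, i.e. 77.00 dB(A).
The limit corresponds to 10^(83/10) = 1.995e+08; subtracting the fixed part leaves 1.494e+08 for the exhaust stack, i.e. 81.74 dB(A).
So the exhaust stack must be reduced from 84 to 81.74 dB(A): IL = 2.26 dB.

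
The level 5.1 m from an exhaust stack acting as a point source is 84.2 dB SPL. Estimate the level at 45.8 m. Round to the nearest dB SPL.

Spherical spreading from a point source gives a 20·log₁₀(r₂/r₁) drop.
L₂ = 84.2 − 20·log₁₀(45.8/5.1) = 84.2 − 19.066 = 65.13 dB SPL.

65 dB SPL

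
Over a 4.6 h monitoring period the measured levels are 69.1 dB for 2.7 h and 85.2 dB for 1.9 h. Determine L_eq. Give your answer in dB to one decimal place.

81.5 dB

Weight each interval's intensity by its duration and average over T = 4.6 h:
Σ tᵢ·10^(Lᵢ/10) = 2.7·10^(69.1/10) + 1.9·10^(85.2/10) = 6.511e+08.
L_eq = 10·log₁₀(6.511e+08/4.6) = 81.51 dB.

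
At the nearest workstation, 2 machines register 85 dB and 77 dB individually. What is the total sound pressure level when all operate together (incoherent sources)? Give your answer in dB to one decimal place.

85.6 dB

Incoherent sources combine by intensity addition: L_total = 10·log₁₀(Σ 10^(L_i/10)).
Σ 10^(L/10) = 10^(85/10) + 10^(77/10) = 3.663e+08.
L_total = 10·log₁₀(3.663e+08) = 85.64 dB.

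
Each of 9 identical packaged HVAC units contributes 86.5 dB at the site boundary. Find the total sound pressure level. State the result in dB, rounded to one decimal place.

N identical incoherent sources raise the level by 10·log₁₀ N.
L_total = 86.5 + 10·log₁₀(9) = 86.5 + 9.542 = 96.04 dB.

96.0 dB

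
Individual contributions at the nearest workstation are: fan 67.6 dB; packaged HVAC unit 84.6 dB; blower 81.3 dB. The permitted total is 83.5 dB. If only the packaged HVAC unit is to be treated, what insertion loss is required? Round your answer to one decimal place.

5.4 dB

Everything except the packaged HVAC unit sums to 10^(67.6/10) + 10^(81.3/10) = 1.407e+08 in linear terms, 81.48 dB.
The limit corresponds to 10^(83.5/10) = 2.239e+08; subtracting the fixed part leaves 8.322e+07 for the packaged HVAC unit, i.e. 79.20 dB.
So the packaged HVAC unit must be reduced from 84.6 to 79.20 dB: IL = 5.40 dB.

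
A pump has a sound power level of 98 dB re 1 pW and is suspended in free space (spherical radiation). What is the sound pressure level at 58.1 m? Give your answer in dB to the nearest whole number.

52 dB

The power spreads over a sphere of area 4π·r², so L_p = L_w − 10·log₁₀(4π·r²).
4π·r² = 4.242e+04 m², 10·log₁₀ of that is 46.276 dB.
L_p = 98 − 46.276 = 51.72 dB.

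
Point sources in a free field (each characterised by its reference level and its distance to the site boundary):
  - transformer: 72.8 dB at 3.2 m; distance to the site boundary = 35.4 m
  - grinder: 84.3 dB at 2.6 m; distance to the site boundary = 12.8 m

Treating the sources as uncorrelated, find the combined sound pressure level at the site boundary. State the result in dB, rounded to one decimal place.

70.5 dB

Propagate each source to the receiver with L = L_ref − 20·log₁₀(r/r_ref), then add intensities.
transformer: 72.8 − 20·log₁₀(35.4/3.2) = 72.8 − 20.88 = 51.92 dB.
grinder: 84.3 − 20·log₁₀(12.8/2.6) = 84.3 − 13.84 = 70.46 dB.
Σ 10^(L/10) = 1.126e+07 → L_total = 10·log₁₀(1.126e+07) = 70.52 dB.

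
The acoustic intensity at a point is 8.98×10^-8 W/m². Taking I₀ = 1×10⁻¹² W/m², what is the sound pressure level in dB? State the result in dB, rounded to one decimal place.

L = 10·log₁₀(I/I₀) = 10·log₁₀(8.98×10^-8/10⁻¹²) = 10·log₁₀(8.98×10^4).
L = 10·(0.9533 + 4) = 49.53 dB.

49.5 dB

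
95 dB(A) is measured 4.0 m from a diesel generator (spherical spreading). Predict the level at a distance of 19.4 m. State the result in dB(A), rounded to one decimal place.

81.3 dB(A)

Spherical spreading from a point source gives a 20·log₁₀(r₂/r₁) drop.
L₂ = 95 − 20·log₁₀(19.4/4.0) = 95 − 13.715 = 81.29 dB(A).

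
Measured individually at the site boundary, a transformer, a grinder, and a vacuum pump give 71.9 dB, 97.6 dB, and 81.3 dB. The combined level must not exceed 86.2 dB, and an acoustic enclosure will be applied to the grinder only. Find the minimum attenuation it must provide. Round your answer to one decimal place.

Fixed contribution from the other sources: Σ 10^(L/10) = 10^(71.9/10) + 10^(81.3/10) = 1.504e+08 (81.77 dB).
To meet 86.2 dB overall, the treated grinder may contribute at most 10^(86.2/10) − 1.504e+08 = 2.665e+08, i.e. 84.26 dB.
Required insertion loss = 97.6 − 84.26 = 13.34 dB.

13.3 dB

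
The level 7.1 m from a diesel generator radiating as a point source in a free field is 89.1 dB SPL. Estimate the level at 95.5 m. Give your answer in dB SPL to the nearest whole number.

67 dB SPL

Point-source attenuation: ΔL = 20·log₁₀(r₂/r₁) = 20·log₁₀(95.5/7.1) = 22.575 dB.
L₂ = 89.1 − 20·log₁₀(95.5/7.1) = 89.1 − 22.575 = 66.53 dB SPL.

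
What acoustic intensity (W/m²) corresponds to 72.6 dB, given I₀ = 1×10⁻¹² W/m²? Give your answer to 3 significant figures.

L = 10·log₁₀(I/I₀) ⇒ I = I₀·10^(L/10) = 10⁻¹² × 10^7.26.

1.82e-05 W/m²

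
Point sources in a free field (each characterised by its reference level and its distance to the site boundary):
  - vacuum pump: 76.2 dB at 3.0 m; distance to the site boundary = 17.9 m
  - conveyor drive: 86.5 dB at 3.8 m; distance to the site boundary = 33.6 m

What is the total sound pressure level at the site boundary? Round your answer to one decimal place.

Propagate each source to the receiver with L = L_ref − 20·log₁₀(r/r_ref), then add intensities.
vacuum pump: 76.2 − 20·log₁₀(17.9/3.0) = 76.2 − 15.51 = 60.69 dB.
conveyor drive: 86.5 − 20·log₁₀(33.6/3.8) = 86.5 − 18.93 = 67.57 dB.
Σ 10^(L/10) = 6.884e+06 → L_total = 10·log₁₀(6.884e+06) = 68.38 dB.

68.4 dB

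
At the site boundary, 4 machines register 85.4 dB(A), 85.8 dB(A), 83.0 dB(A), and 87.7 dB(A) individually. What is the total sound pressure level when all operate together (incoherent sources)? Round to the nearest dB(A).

For uncorrelated sources the intensities add, so convert each level to linear form, sum, and take 10·log₁₀ of the total.
Σ 10^(L/10) = 10^(85.4/10) + 10^(85.8/10) + 10^(83.0/10) + 10^(87.7/10) = 1.515e+09.
L_total = 10·log₁₀(1.515e+09) = 91.80 dB(A).

92 dB(A)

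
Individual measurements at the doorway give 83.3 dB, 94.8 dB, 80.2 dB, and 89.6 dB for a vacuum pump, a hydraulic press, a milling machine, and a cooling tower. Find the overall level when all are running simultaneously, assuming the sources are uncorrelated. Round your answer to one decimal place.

For uncorrelated sources the intensities add, so convert each level to linear form, sum, and take 10·log₁₀ of the total.
Σ 10^(L/10) = 10^(83.3/10) + 10^(94.8/10) + 10^(80.2/10) + 10^(89.6/10) = 4.250e+09.
L_total = 10·log₁₀(4.250e+09) = 96.28 dB.

96.3 dB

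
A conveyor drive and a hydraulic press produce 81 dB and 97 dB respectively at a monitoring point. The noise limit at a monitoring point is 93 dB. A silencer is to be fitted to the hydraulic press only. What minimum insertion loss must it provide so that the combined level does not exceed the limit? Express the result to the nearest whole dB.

4 dB

Fixed contribution from the other source: Σ 10^(L/10) = 10^(81/10) = 1.259e+08 (81.00 dB).
The limit corresponds to 10^(93/10) = 1.995e+09; subtracting the fixed part leaves 1.869e+09 for the hydraulic press, i.e. 92.72 dB.
Required insertion loss = 97 − 92.72 = 4.28 dB.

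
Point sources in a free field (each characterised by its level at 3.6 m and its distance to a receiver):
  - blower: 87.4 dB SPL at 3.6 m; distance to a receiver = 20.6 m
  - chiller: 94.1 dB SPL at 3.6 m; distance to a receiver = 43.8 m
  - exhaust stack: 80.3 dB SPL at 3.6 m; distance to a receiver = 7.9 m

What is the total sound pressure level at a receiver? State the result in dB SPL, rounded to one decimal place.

77.5 dB SPL

Propagate each source to the receiver with L = L_ref − 20·log₁₀(r/r_ref), then add intensities.
blower: 87.4 − 20·log₁₀(20.6/3.6) = 87.4 − 15.15 = 72.25 dB SPL.
chiller: 94.1 − 20·log₁₀(43.8/3.6) = 94.1 − 21.70 = 72.40 dB SPL.
exhaust stack: 80.3 − 20·log₁₀(7.9/3.6) = 80.3 − 6.83 = 73.47 dB SPL.
Σ 10^(L/10) = 5.640e+07 → L_total = 10·log₁₀(5.640e+07) = 77.51 dB SPL.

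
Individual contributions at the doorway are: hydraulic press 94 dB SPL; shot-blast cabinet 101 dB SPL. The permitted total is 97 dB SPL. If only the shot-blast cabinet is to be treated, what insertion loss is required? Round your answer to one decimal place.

Everything except the shot-blast cabinet sums to 10^(94/10) = 2.512e+09 in linear terms, 94.00 dB SPL.
To meet 97 dB SPL overall, the treated shot-blast cabinet may contribute at most 10^(97/10) − 2.512e+09 = 2.500e+09, i.e. 93.98 dB SPL.
So the shot-blast cabinet must be reduced from 101 to 93.98 dB SPL: IL = 7.02 dB.

7.0 dB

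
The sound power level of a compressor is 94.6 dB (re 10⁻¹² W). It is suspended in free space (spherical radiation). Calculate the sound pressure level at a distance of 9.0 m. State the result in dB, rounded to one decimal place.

64.5 dB

Free-field spherical radiation: L_p = L_w − 10·log₁₀(4π·r²), r = 9.0 m.
4π·r² = 1018 m², 10·log₁₀ of that is 30.077 dB.
L_p = 94.6 − 30.077 = 64.52 dB.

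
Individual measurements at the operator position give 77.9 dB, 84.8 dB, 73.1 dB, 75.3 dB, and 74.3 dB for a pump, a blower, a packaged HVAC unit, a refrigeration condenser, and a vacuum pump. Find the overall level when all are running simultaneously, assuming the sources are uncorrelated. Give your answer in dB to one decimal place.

Incoherent sources combine by intensity addition: L_total = 10·log₁₀(Σ 10^(L_i/10)).
Σ 10^(L/10) = 10^(77.9/10) + 10^(84.8/10) + 10^(73.1/10) + 10^(75.3/10) + 10^(74.3/10) = 4.449e+08.
L_total = 10·log₁₀(4.449e+08) = 86.48 dB.

86.5 dB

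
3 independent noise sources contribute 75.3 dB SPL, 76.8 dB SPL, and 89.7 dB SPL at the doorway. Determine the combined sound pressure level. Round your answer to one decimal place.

90.1 dB SPL

Incoherent sources combine by intensity addition: L_total = 10·log₁₀(Σ 10^(L_i/10)).
Σ 10^(L/10) = 10^(75.3/10) + 10^(76.8/10) + 10^(89.7/10) = 1.015e+09.
L_total = 10·log₁₀(1.015e+09) = 90.06 dB SPL.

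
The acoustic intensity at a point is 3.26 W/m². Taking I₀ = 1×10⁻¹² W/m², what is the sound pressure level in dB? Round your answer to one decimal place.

Dividing by I₀ shifts the exponent by 12: I/I₀ = 3.26×10^12.
L = 10·(0.5132 + 12) = 125.13 dB.

125.1 dB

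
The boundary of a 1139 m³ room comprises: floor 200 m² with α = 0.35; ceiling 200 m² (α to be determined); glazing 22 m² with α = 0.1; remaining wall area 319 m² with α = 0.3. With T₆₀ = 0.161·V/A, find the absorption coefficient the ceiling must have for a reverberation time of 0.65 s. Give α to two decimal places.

A = 0.161·V/T₆₀ = 0.161·1139/0.65 = 282.12 m² sabins.
Absorption from the other surfaces = 200·0.35 + 22·0.1 + 319·0.3 = 167.90 m², so the ceiling must supply 114.22 m² over 200 m².
α = 114.22/200 = 0.571.

0.57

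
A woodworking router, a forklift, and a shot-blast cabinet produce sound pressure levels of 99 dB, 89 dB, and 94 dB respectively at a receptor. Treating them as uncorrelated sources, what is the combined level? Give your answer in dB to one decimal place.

For uncorrelated sources the intensities add, so convert each level to linear form, sum, and take 10·log₁₀ of the total.
Σ 10^(L/10) = 10^(99/10) + 10^(89/10) + 10^(94/10) = 1.125e+10.
L_total = 10·log₁₀(1.125e+10) = 100.51 dB.

100.5 dB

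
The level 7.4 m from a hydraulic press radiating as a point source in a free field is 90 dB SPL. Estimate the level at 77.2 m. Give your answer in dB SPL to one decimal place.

69.6 dB SPL

Point-source attenuation: ΔL = 20·log₁₀(r₂/r₁) = 20·log₁₀(77.2/7.4) = 20.368 dB.
L₂ = 90 − 20·log₁₀(77.2/7.4) = 90 − 20.368 = 69.63 dB SPL.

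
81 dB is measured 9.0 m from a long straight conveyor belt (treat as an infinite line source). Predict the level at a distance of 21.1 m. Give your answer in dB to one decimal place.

For a line source, L₂ = L₁ − 10·log₁₀(r₂/r₁).
L₂ = 81 − 10·log₁₀(21.1/9.0) = 81 − 3.700 = 77.30 dB.

77.3 dB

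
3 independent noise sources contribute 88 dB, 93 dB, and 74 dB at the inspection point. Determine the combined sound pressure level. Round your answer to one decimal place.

94.2 dB

For uncorrelated sources the intensities add, so convert each level to linear form, sum, and take 10·log₁₀ of the total.
Σ 10^(L/10) = 10^(88/10) + 10^(93/10) + 10^(74/10) = 2.651e+09.
L_total = 10·log₁₀(2.651e+09) = 94.23 dB.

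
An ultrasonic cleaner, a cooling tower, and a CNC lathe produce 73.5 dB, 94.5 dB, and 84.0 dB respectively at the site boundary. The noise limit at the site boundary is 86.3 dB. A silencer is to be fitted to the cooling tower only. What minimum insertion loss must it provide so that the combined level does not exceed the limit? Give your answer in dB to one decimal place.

12.7 dB

The untreated sources together contribute 10^(73.5/10) + 10^(84.0/10) = 2.736e+08, i.e. 84.37 dB.
The limit corresponds to 10^(86.3/10) = 4.266e+08; subtracting the fixed part leaves 1.530e+08 for the cooling tower, i.e. 81.85 dB.
So the cooling tower must be reduced from 94.5 to 81.85 dB: IL = 12.65 dB.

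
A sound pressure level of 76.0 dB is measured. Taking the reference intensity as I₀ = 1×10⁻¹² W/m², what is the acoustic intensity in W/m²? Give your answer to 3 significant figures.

3.98e-05 W/m²

L = 10·log₁₀(I/I₀) ⇒ I = I₀·10^(L/10) = 10⁻¹² × 10^7.60.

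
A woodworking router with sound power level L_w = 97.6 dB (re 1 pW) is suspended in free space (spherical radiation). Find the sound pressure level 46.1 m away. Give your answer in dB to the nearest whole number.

L_p = L_w − 10·log₁₀(4π·r²) with r = 46.1 m.
4π·r² = 2.671e+04 m², 10·log₁₀ of that is 44.266 dB.
L_p = 97.6 − 44.266 = 53.33 dB.

53 dB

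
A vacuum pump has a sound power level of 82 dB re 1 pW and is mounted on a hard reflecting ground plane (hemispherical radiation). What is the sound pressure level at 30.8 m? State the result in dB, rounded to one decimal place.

Free-field hemispherical radiation: L_p = L_w − 10·log₁₀(2π·r²), r = 30.8 m.
2π·r² = 5960 m², 10·log₁₀ of that is 37.753 dB.
L_p = 82 − 37.753 = 44.25 dB.

44.2 dB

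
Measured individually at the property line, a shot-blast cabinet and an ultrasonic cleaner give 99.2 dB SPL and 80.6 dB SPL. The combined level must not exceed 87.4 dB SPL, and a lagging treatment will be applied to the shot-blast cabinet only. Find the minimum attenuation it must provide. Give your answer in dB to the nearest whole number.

13 dB

Everything except the shot-blast cabinet sums to 10^(80.6/10) = 1.148e+08 in linear terms, 80.60 dB SPL.
To meet 87.4 dB SPL overall, the treated shot-blast cabinet may contribute at most 10^(87.4/10) − 1.148e+08 = 4.347e+08, i.e. 86.38 dB SPL.
So the shot-blast cabinet must be reduced from 99.2 to 86.38 dB SPL: IL = 12.82 dB.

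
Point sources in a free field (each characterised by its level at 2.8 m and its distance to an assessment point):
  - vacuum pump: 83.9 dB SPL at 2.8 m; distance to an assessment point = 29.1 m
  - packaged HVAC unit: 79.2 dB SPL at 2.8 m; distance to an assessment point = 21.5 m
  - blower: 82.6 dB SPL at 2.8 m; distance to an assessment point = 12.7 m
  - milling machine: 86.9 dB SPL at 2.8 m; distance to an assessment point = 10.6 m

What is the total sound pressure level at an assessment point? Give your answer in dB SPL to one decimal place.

First find each source's level at the receiver (point-source: −20·log₁₀(r/r_ref)), then combine on an intensity basis.
vacuum pump: 83.9 − 20·log₁₀(29.1/2.8) = 83.9 − 20.33 = 63.57 dB SPL.
packaged HVAC unit: 79.2 − 20·log₁₀(21.5/2.8) = 79.2 − 17.71 = 61.49 dB SPL.
blower: 82.6 − 20·log₁₀(12.7/2.8) = 82.6 − 13.13 = 69.47 dB SPL.
milling machine: 86.9 − 20·log₁₀(10.6/2.8) = 86.9 − 11.56 = 75.34 dB SPL.
Σ 10^(L/10) = 4.670e+07 → L_total = 10·log₁₀(4.670e+07) = 76.69 dB SPL.

76.7 dB SPL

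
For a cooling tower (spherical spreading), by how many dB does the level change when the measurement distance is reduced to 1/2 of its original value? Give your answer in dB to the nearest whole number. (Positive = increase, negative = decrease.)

+6 dB

A point source loses 6 dB per doubling of distance; generally ΔL = −20·log₁₀(r₂/r₁).
ΔL = −20·log₁₀(0.5) = +6.02 dB.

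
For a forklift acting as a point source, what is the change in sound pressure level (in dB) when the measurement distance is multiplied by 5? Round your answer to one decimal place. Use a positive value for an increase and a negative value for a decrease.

A point source loses 6 dB per doubling of distance; generally ΔL = −20·log₁₀(r₂/r₁).
ΔL = −20·log₁₀(5) = -13.98 dB.

-14.0 dB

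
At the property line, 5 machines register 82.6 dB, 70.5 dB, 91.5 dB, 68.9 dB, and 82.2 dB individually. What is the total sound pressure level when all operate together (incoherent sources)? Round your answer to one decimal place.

92.5 dB

Incoherent sources combine by intensity addition: L_total = 10·log₁₀(Σ 10^(L_i/10)).
Σ 10^(L/10) = 10^(82.6/10) + 10^(70.5/10) + 10^(91.5/10) + 10^(68.9/10) + 10^(82.2/10) = 1.779e+09.
L_total = 10·log₁₀(1.779e+09) = 92.50 dB.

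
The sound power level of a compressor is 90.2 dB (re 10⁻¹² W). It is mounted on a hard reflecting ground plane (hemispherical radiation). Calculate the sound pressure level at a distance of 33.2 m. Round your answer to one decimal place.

The power spreads over a hemisphere of area 2π·r², so L_p = L_w − 10·log₁₀(2π·r²).
2π·r² = 6926 m², 10·log₁₀ of that is 38.405 dB.
L_p = 90.2 − 38.405 = 51.80 dB.

51.8 dB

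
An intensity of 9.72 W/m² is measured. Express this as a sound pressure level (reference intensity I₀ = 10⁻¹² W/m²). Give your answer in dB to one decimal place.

129.9 dB

I/I₀ = 9.72/10⁻¹² = 9.72×10^12, and L = 10·log₁₀(I/I₀).
L = 10·(0.9877 + 12) = 129.88 dB.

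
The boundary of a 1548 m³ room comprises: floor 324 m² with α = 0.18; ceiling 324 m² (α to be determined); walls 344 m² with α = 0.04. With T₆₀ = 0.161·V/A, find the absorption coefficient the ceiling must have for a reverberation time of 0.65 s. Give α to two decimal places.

Required total absorption A = 0.161·1548/0.65 = 383.43 m².
Absorption from the other surfaces = 324·0.18 + 344·0.04 = 72.08 m², so the ceiling must supply 311.35 m² over 324 m².
α = 311.35/324 = 0.961.

0.96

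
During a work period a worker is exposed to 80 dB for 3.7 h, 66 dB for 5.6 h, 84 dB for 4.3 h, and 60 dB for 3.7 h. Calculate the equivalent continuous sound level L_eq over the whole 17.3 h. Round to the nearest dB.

79 dB

The energy average is taken in the linear domain: L_eq = 10·log₁₀[(Σ tᵢ·10^(Lᵢ/10))/T], T = 17.3 h.
Σ tᵢ·10^(Lᵢ/10) = 3.7·10^(80/10) + 5.6·10^(66/10) + 4.3·10^(84/10) + 3.7·10^(60/10) = 1.476e+09.
L_eq = 10·log₁₀(1.476e+09/17.3) = 79.31 dB.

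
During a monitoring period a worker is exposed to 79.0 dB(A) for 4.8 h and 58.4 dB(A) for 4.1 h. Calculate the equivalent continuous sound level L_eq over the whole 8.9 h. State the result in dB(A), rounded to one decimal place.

76.4 dB(A)

Weight each interval's intensity by its duration and average over T = 8.9 h:
Σ tᵢ·10^(Lᵢ/10) = 4.8·10^(79.0/10) + 4.1·10^(58.4/10) = 3.841e+08.
L_eq = 10·log₁₀(3.841e+08/8.9) = 76.35 dB(A).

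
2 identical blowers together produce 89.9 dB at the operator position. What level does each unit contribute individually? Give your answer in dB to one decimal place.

86.9 dB

For N identical incoherent sources L_total = L₁ + 10·log₁₀ N, so L₁ = 89.9 − 10·log₁₀(2) = 89.9 − 3.010.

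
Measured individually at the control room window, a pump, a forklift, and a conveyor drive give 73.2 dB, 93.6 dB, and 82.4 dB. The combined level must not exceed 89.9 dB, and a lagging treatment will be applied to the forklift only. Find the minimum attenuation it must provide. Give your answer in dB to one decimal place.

Everything except the forklift sums to 10^(73.2/10) + 10^(82.4/10) = 1.947e+08 in linear terms, 82.89 dB.
To meet 89.9 dB overall, the treated forklift may contribute at most 10^(89.9/10) − 1.947e+08 = 7.826e+08, i.e. 88.94 dB.
So the forklift must be reduced from 93.6 to 88.94 dB: IL = 4.66 dB.

4.7 dB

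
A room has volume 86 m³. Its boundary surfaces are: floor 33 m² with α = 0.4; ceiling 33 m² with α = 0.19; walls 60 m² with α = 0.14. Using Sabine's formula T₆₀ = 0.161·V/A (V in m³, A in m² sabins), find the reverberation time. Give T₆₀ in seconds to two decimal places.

0.50 s

Summing Sᵢαᵢ: 33·0.4 + 33·0.19 + 60·0.14 = 27.87 m².
T₆₀ = 0.161 × 86 / 27.87 = 0.497 s.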